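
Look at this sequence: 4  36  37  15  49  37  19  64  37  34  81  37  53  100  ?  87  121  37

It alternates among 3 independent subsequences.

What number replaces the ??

Taking every 3rd term gives 3 separate tracks.
Stream A: 4, 15, 19, 34, 53, 87. Each term equals the sum of the previous two.
Stream B: 36, 49, 64, 81, 100, 121. The squares 6², 7², 8², ….
Stream C: 37, 37, 37, 37, ?, 37. Always 37.
Filling stream C at index 5 by its rule yields 37.

37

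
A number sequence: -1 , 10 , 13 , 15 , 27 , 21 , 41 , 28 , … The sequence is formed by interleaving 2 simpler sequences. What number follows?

55

Split by position mod 2 into 2 tracks.
Stream A: -1, 13, 27, 41. Adding 14 each time.
Stream B: 10, 15, 21, 28. Triangular numbers starting at T_4.
Position 9 → stream A, term 5 = 55.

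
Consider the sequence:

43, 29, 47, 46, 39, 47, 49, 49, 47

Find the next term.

52

Taking every 3rd term gives 3 separate tracks.
Stream A: 43, 46, 49 — arithmetic with common difference +3.
Stream B: 29, 39, 49 — arithmetic, step +10.
Stream C: 47, 47, 47 — always 47.
The 10th slot belongs to stream A; its 4th term is 52.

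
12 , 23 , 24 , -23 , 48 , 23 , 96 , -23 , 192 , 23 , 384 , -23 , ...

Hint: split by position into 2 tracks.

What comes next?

The terms cycle through 2 interleaved subsequences.
Stream A = 12, 24, 48, 96, 192, 384: a geometric progression (common ratio 2).
Stream B = 23, -23, 23, -23, 23, -23: alternating ±23.
Term 13 comes from stream A (its 7th entry): 768.

768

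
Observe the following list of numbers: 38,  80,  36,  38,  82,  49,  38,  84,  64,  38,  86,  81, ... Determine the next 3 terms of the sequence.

38, 88, 100

Split by position mod 3: positions 1, 4, 7, … form one track, and each other residue class forms its own.
Track A: 38, 38, 38, 38 (constant 38).
Track B: 80, 82, 84, 86 (adding 2 each time).
Track C: 36, 49, 64, 81 (consecutive squares n² from n = 6).
Term 13 comes from track A (its 5th entry): 38.
Term 14 comes from track B (its 5th entry): 88.
Position 15 falls in track C as its term 5, giving 100.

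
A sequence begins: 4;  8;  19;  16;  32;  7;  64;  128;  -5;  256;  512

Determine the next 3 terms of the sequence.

-17, 1024, 2048

The slot pattern repeats as AAB (period 3), so there are 2 interleaved tracks.
Track A is 4, 8, 16, 32, 64, 128, 256, 512, which is successive powers of 2.
Track B is 19, 7, -5, which is linear: a_n = 31 − 12·n.
Position 12 falls in track B as its term 4, giving -17.
Term 13 comes from track A (its 9th entry): 1024.
The 14th slot belongs to track A; its 10th term is 2048.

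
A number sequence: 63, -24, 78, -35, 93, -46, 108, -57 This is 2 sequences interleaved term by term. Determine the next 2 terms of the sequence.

Taking every 2nd term gives 2 separate tracks.
Track A: 63, 78, 93, 108. Linear: a_n = 48 + 15·n.
Track B: -24, -35, -46, -57. Linear: a_n = -13 − 11·n.
Term 9 comes from track A (its 5th entry): 123.
Term 10 comes from track B (its 5th entry): -68.

123, -68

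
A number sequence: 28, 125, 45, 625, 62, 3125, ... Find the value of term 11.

Odd-indexed and even-indexed terms follow separate rules.
Track A = 28, 45, 62: adding 17 each time.
Track B = 125, 625, 3125: powers of 5.
The 11th slot belongs to track A; its 6th term is 113.

113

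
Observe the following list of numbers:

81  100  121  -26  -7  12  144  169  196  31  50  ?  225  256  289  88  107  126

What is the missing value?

The slot pattern repeats as AAABBB (period 6), so there are 2 interleaved tracks.
Subsequence A = 81, 100, 121, 144, 169, 196, 225, 256, 289: the squares 9², 10², 11², ….
Subsequence B = -26, -7, 12, 31, 50, ?, 88, 107, 126: arithmetic with common difference +19.
Subsequence B's pattern makes the blank 69.

69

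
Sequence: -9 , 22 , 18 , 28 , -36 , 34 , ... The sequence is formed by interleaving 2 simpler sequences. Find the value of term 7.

Taking every 2nd term gives 2 separate tracks.
Track A: -9, 18, -36 — multiplying by -2 each time.
Track B: 22, 28, 34 — arithmetic, step +6.
The 7th slot belongs to track A; its 4th term is 72.

72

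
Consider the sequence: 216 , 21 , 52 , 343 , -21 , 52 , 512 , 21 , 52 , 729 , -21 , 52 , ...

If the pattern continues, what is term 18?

52

The terms cycle through 3 interleaved subsequences.
Track A: 216, 343, 512, 729 — consecutive cubes n³ from n = 6.
Track B: 21, -21, 21, -21 — alternating ±21.
Track C: 52, 52, 52, 52 — constant 52.
Position 18 → track C, term 6 = 52.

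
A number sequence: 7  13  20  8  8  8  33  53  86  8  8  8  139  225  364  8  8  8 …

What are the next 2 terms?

Reading positions in blocks of 6 reveals the pattern AAABBB — 2 tracks woven together.
Track A = 7, 13, 20, 33, 53, 86, 139, 225, 364: each term equals the sum of the previous two.
Track B = 8, 8, 8, 8, 8, 8, 8, 8, 8: constant 8.
The 19th slot belongs to track A; its 10th term is 589.
Term 20 comes from track A (its 11th entry): 953.

589, 953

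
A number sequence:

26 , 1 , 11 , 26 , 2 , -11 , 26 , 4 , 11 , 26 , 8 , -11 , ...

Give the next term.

The terms cycle through 3 interleaved subsequences.
Stream A: 26, 26, 26, 26 — the constant sequence 26.
Stream B: 1, 2, 4, 8 — successive powers of 2.
Stream C: 11, -11, 11, -11 — oscillating between 11 and -11.
The 13th slot belongs to stream A; its 5th term is 26.

26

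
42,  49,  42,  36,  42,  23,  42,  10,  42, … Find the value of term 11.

42

Taking every 2nd term gives 2 separate tracks.
Subsequence A: 42, 42, 42, 42, 42. Always 42.
Subsequence B: 49, 36, 23, 10. Linear: a_n = 62 − 13·n.
The 11th slot belongs to subsequence A; its 6th term is 42.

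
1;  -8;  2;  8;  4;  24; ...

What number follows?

Taking every 2nd term gives 2 separate tracks.
Stream A = 1, 2, 4: geometric, ×2 each step.
Stream B = -8, 8, 24: adding 16 each time.
Term 7 comes from stream A (its 4th entry): 8.

8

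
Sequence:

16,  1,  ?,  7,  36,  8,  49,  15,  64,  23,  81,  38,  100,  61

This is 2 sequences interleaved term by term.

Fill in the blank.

25

The terms cycle through 2 interleaved subsequences.
Track A: 16, ?, 36, 49, 64, 81, 100 (consecutive squares n² from n = 4).
Track B: 1, 7, 8, 15, 23, 38, 61 (a Fibonacci-like recurrence a_n = a_{n-1} + a_{n-2}).
The gap is track A's term 2; the rule gives 25.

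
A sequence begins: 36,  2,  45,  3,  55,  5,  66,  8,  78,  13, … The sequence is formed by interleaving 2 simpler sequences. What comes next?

Positions 1, 3, 5, … form one subsequence and positions 2, 4, 6, … form another.
Track A: 36, 45, 55, 66, 78. Triangular numbers n(n+1)/2 for n = 8, 9, ….
Track B: 2, 3, 5, 8, 13. A Fibonacci-like recurrence a_n = a_{n-1} + a_{n-2}.
Position 11 falls in track A as its term 6, giving 91.

91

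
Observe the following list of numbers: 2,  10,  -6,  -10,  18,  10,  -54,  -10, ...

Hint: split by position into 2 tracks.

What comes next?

Split by position mod 2 into 2 tracks.
Subsequence A: 2, -6, 18, -54. Geometric with ratio -3.
Subsequence B: 10, -10, 10, -10. Alternating ±10.
The 9th slot belongs to subsequence A; its 5th term is 162.

162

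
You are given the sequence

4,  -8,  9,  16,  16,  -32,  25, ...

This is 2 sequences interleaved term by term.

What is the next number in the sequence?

The terms cycle through 2 interleaved subsequences.
Track A: 4, 9, 16, 25. The squares 2², 3², 4², ….
Track B: -8, 16, -32. Multiplying by -2 each time.
The 8th slot belongs to track B; its 4th term is 64.

64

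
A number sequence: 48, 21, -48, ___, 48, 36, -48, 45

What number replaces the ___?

28

Odd-indexed and even-indexed terms follow separate rules.
Track A: 48, -48, 48, -48. Alternating ±48.
Track B: 21, ?, 36, 45. The triangular numbers T_6, T_7, ….
Track B's pattern makes the blank 28.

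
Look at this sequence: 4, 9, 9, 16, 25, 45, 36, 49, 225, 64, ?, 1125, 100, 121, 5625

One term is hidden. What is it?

Positions follow the repeating pattern AAB; grouping by letter gives 2 tracks.
Track A = 4, 9, 16, 25, 36, 49, 64, ?, 100, 121: the squares 2², 3², 4², ….
Track B = 9, 45, 225, 1125, 5625: geometric with ratio 5.
So the missing entry in track A is 81.

81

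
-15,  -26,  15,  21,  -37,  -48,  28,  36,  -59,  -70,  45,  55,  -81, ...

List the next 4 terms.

The slot pattern repeats as AABB (period 4), so there are 2 interleaved tracks.
Track A = -15, -26, -37, -48, -59, -70, -81: arithmetic, step −11.
Track B = 15, 21, 28, 36, 45, 55: the triangular numbers T_5, T_6, ….
Position 14 → track A, term 8 = -92.
Position 15 → track B, term 7 = 66.
Term 16 comes from track B (its 8th entry): 78.
The 17th slot belongs to track A; its 9th term is -103.

-92, 66, 78, -103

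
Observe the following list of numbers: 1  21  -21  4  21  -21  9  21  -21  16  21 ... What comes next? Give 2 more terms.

-21, 25

Positions follow the repeating pattern ABB; grouping by letter gives 2 tracks.
Stream A: 1, 4, 9, 16. The squares 1², 2², 3², ….
Stream B: 21, -21, 21, -21, 21, -21, 21. The oscillation 21·(−1)^(n+1).
Position 12 → stream B, term 8 = -21.
Term 13 comes from stream A (its 5th entry): 25.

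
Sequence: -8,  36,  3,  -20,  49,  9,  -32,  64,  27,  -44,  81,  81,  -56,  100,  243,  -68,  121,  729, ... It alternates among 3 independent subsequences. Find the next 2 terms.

-80, 144

The terms cycle through 3 interleaved subsequences.
Track A = -8, -20, -32, -44, -56, -68: linear: a_n = 4 − 12·n.
Track B = 36, 49, 64, 81, 100, 121: consecutive squares n² from n = 6.
Track C = 3, 9, 27, 81, 243, 729: powers of 3.
Position 19 → track A, term 7 = -80.
The 20th slot belongs to track B; its 7th term is 144.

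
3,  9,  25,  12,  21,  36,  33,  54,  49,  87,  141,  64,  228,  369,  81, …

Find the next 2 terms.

597, 966

Positions follow the repeating pattern AAB; grouping by letter gives 2 tracks.
Track A is 3, 9, 12, 21, 33, 54, 87, 141, 228, 369, which is a Fibonacci-like recurrence a_n = a_{n-1} + a_{n-2}.
Track B is 25, 36, 49, 64, 81, which is perfect squares starting at 5².
The 16th slot belongs to track A; its 11th term is 597.
The 17th slot belongs to track A; its 12th term is 966.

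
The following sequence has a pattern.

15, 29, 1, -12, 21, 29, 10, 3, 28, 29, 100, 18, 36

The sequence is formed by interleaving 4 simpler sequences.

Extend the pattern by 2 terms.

29, 1000

Read the sequence 4 terms at a time; column i is its own pattern.
Track A: 15, 21, 28, 36 (triangular numbers starting at T_5).
Track B: 29, 29, 29 (always 29).
Track C: 1, 10, 100 (successive powers of 10).
Track D: -12, 3, 18 (arithmetic, step +15).
Position 14 → track B, term 4 = 29.
Position 15 falls in track C as its term 4, giving 1000.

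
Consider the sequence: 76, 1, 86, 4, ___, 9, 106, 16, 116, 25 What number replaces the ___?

96

The terms cycle through 2 interleaved subsequences.
Subsequence A = 76, 86, ?, 106, 116: adding 10 each time.
Subsequence B = 1, 4, 9, 16, 25: consecutive squares n² from n = 1.
Subsequence A's pattern makes the blank 96.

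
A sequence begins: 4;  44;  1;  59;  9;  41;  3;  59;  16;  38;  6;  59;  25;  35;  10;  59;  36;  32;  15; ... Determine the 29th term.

The terms cycle through 4 interleaved subsequences.
Subsequence A is 4, 9, 16, 25, 36, which is consecutive squares n² from n = 2.
Subsequence B is 44, 41, 38, 35, 32, which is linear: a_n = 47 − 3·n.
Subsequence C is 1, 3, 6, 10, 15, which is the triangular numbers T_1, T_2, ….
Subsequence D is 59, 59, 59, 59, which is constant 59.
Position 29 → subsequence A, term 8 = 81.

81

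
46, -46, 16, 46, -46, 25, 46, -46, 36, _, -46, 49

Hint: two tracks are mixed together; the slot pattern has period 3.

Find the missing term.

46

Reading positions in blocks of 3 reveals the pattern AAB — 2 tracks woven together.
Track A: 46, -46, 46, -46, 46, -46, ?, -46 — alternating ±46.
Track B: 16, 25, 36, 49 — perfect squares starting at 4².
Filling track A at index 7 by its rule yields 46.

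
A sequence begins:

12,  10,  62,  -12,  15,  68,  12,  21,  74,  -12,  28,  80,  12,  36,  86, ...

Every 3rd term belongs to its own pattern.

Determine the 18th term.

Taking every 3rd term gives 3 separate tracks.
Subsequence A: 12, -12, 12, -12, 12. Oscillating between 12 and -12.
Subsequence B: 10, 15, 21, 28, 36. The triangular numbers T_4, T_5, ….
Subsequence C: 62, 68, 74, 80, 86. Adding 6 each time.
The 18th slot belongs to subsequence C; its 6th term is 92.

92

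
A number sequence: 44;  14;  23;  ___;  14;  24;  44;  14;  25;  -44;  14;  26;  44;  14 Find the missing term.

-44

Split by position mod 3: positions 1, 4, 7, … form one track, and each other residue class forms its own.
Stream A: 44, ?, 44, -44, 44. The oscillation 44·(−1)^(n+1).
Stream B: 14, 14, 14, 14, 14. Constant 14.
Stream C: 23, 24, 25, 26. Adding 1 each time.
The gap is stream A's term 2; the rule gives -44.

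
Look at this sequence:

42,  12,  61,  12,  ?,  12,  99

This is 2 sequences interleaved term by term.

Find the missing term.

The terms cycle through 2 interleaved subsequences.
Track A = 42, 61, ?, 99: adding 19 each time.
Track B = 12, 12, 12: constant 12.
So the missing entry in track A is 80.

80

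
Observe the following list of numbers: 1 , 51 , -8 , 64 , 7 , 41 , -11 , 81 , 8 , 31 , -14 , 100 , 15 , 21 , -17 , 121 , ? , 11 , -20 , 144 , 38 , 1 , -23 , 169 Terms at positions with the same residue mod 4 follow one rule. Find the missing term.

Taking every 4th term gives 4 separate tracks.
Stream A: 1, 7, 8, 15, ?, 38. Fibonacci-style (each term is the sum of the two before it).
Stream B: 51, 41, 31, 21, 11, 1. Arithmetic with common difference −10.
Stream C: -8, -11, -14, -17, -20, -23. Arithmetic with common difference −3.
Stream D: 64, 81, 100, 121, 144, 169. The squares 8², 9², 10², ….
Stream A's pattern makes the blank 23.

23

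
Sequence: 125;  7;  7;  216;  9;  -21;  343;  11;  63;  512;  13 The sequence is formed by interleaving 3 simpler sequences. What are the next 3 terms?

-189, 729, 15

Split by position mod 3: positions 1, 4, 7, … form one track, and each other residue class forms its own.
Track A is 125, 216, 343, 512, which is the cubes 5³, 6³, 7³, ….
Track B is 7, 9, 11, 13, which is adding 2 each time.
Track C is 7, -21, 63, which is a geometric progression (common ratio -3).
Term 12 comes from track C (its 4th entry): -189.
The 13th slot belongs to track A; its 5th term is 729.
Position 14 falls in track B as its term 5, giving 15.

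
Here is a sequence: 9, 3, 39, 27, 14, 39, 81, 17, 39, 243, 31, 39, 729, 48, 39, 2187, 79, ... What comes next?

39

Read the sequence 3 terms at a time; column i is its own pattern.
Track A = 9, 27, 81, 243, 729, 2187: a geometric progression (common ratio 3).
Track B = 3, 14, 17, 31, 48, 79: a Fibonacci-like recurrence a_n = a_{n-1} + a_{n-2}.
Track C = 39, 39, 39, 39, 39: constant 39.
Term 18 comes from track C (its 6th entry): 39.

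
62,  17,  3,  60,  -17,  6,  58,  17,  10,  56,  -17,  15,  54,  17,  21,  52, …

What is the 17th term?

-17

Split by position mod 3 into 3 tracks.
Stream A is 62, 60, 58, 56, 54, 52, which is arithmetic, step −2.
Stream B is 17, -17, 17, -17, 17, which is the oscillation 17·(−1)^(n+1).
Stream C is 3, 6, 10, 15, 21, which is the triangular numbers T_2, T_3, ….
The 17th slot belongs to stream B; its 6th term is -17.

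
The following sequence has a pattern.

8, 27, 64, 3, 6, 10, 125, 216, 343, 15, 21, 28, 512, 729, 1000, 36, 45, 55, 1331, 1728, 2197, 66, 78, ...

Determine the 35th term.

Positions follow the repeating pattern AAABBB; grouping by letter gives 2 tracks.
Stream A: 8, 27, 64, 125, 216, 343, 512, 729, 1000, 1331, 1728, 2197 (perfect cubes starting at 2³).
Stream B: 3, 6, 10, 15, 21, 28, 36, 45, 55, 66, 78 (the triangular numbers T_2, T_3, …).
Position 35 falls in stream B as its term 17, giving 171.

171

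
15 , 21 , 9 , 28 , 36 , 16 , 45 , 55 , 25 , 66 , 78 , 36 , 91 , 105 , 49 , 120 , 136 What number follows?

Positions follow the repeating pattern AAB; grouping by letter gives 2 tracks.
Subsequence A: 15, 21, 28, 36, 45, 55, 66, 78, 91, 105, 120, 136 — triangular numbers starting at T_5.
Subsequence B: 9, 16, 25, 36, 49 — the squares 3², 4², 5², ….
Position 18 falls in subsequence B as its term 6, giving 64.

64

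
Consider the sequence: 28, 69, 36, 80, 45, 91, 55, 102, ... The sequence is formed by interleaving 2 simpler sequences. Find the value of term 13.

Positions 1, 3, 5, … form one subsequence and positions 2, 4, 6, … form another.
Track A: 28, 36, 45, 55. Triangular numbers n(n+1)/2 for n = 7, 8, ….
Track B: 69, 80, 91, 102. Arithmetic with common difference +11.
Term 13 comes from track A (its 7th entry): 91.

91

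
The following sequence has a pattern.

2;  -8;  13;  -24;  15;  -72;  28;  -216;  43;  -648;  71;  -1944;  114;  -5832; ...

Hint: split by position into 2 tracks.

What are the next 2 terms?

Odd-indexed and even-indexed terms follow separate rules.
Subsequence A: 2, 13, 15, 28, 43, 71, 114 — each term equals the sum of the previous two.
Subsequence B: -8, -24, -72, -216, -648, -1944, -5832 — multiplying by 3 each time.
Term 15 comes from subsequence A (its 8th entry): 185.
Term 16 comes from subsequence B (its 8th entry): -17496.

185, -17496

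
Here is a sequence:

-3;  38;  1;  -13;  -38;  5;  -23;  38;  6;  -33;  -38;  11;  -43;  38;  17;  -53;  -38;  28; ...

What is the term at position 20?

The terms cycle through 3 interleaved subsequences.
Subsequence A: -3, -13, -23, -33, -43, -53 — subtracting 10 each time.
Subsequence B: 38, -38, 38, -38, 38, -38 — alternating ±38.
Subsequence C: 1, 5, 6, 11, 17, 28 — a Fibonacci-like recurrence a_n = a_{n-1} + a_{n-2}.
Position 20 falls in subsequence B as its term 7, giving 38.

38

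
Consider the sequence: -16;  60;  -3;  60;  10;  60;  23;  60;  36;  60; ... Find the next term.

49

Taking every 2nd term gives 2 separate tracks.
Stream A: -16, -3, 10, 23, 36. Arithmetic, step +13.
Stream B: 60, 60, 60, 60, 60. Constant 60.
Position 11 → stream A, term 6 = 49.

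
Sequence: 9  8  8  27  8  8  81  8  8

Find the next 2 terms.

243, 8

The slot pattern repeats as ABB (period 3), so there are 2 interleaved tracks.
Track A: 9, 27, 81 (powers of 3).
Track B: 8, 8, 8, 8, 8, 8 (constant 8).
The 10th slot belongs to track A; its 4th term is 243.
Term 11 comes from track B (its 7th entry): 8.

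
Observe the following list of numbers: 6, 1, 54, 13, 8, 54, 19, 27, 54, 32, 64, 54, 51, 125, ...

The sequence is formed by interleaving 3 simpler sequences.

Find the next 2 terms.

The terms cycle through 3 interleaved subsequences.
Track A is 6, 13, 19, 32, 51, which is a Fibonacci-like recurrence a_n = a_{n-1} + a_{n-2}.
Track B is 1, 8, 27, 64, 125, which is perfect cubes starting at 1³.
Track C is 54, 54, 54, 54, which is always 54.
Position 15 → track C, term 5 = 54.
Term 16 comes from track A (its 6th entry): 83.

54, 83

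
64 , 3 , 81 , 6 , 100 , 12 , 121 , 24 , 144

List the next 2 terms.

48, 169

Taking every 2nd term gives 2 separate tracks.
Track A: 64, 81, 100, 121, 144 (consecutive squares n² from n = 8).
Track B: 3, 6, 12, 24 (a geometric progression (common ratio 2)).
Position 10 falls in track B as its term 5, giving 48.
The 11th slot belongs to track A; its 6th term is 169.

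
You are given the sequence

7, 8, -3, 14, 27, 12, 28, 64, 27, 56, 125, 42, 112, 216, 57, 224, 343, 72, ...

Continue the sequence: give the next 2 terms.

Taking every 3rd term gives 3 separate tracks.
Stream A: 7, 14, 28, 56, 112, 224 — multiplying by 2 each time.
Stream B: 8, 27, 64, 125, 216, 343 — consecutive cubes n³ from n = 2.
Stream C: -3, 12, 27, 42, 57, 72 — arithmetic with common difference +15.
Term 19 comes from stream A (its 7th entry): 448.
Term 20 comes from stream B (its 7th entry): 512.

448, 512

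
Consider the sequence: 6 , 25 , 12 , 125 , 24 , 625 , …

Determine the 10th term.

Positions 1, 3, 5, … form one subsequence and positions 2, 4, 6, … form another.
Stream A is 6, 12, 24, which is geometric with ratio 2.
Stream B is 25, 125, 625, which is powers 5^2, 5^3, 5^4, ….
Position 10 falls in stream B as its term 5, giving 15625.

15625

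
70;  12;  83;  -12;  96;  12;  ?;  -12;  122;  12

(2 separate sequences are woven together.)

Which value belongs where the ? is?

The terms cycle through 2 interleaved subsequences.
Stream A: 70, 83, 96, ?, 122 (linear: a_n = 57 + 13·n).
Stream B: 12, -12, 12, -12, 12 (alternating ±12).
Stream A's pattern makes the blank 109.

109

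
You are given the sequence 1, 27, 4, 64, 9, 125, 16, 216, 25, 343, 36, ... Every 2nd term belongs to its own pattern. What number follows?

Taking every 2nd term gives 2 separate tracks.
Subsequence A is 1, 4, 9, 16, 25, 36, which is the squares 1², 2², 3², ….
Subsequence B is 27, 64, 125, 216, 343, which is consecutive cubes n³ from n = 3.
Term 12 comes from subsequence B (its 6th entry): 512.

512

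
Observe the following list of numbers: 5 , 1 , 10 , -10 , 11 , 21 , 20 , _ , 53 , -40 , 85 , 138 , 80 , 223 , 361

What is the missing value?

32

The slot pattern repeats as ABB (period 3), so there are 2 interleaved tracks.
Stream A is 5, -10, 20, -40, 80, which is multiplying by -2 each time.
Stream B is 1, 10, 11, 21, ?, 53, 85, 138, 223, 361, which is a Fibonacci-like recurrence a_n = a_{n-1} + a_{n-2}.
So the missing entry in stream B is 32.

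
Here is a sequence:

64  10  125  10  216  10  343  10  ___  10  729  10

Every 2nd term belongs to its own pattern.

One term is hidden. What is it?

512

Taking every 2nd term gives 2 separate tracks.
Track A = 64, 125, 216, 343, ?, 729: perfect cubes starting at 4³.
Track B = 10, 10, 10, 10, 10, 10: always 10.
Filling track A at index 5 by its rule yields 512.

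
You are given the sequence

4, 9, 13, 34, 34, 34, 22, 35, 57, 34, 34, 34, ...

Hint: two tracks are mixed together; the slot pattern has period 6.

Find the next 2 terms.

92, 149

Positions follow the repeating pattern AAABBB; grouping by letter gives 2 tracks.
Subsequence A is 4, 9, 13, 22, 35, 57, which is a Fibonacci-like recurrence a_n = a_{n-1} + a_{n-2}.
Subsequence B is 34, 34, 34, 34, 34, 34, which is the constant sequence 34.
Term 13 comes from subsequence A (its 7th entry): 92.
Term 14 comes from subsequence A (its 8th entry): 149.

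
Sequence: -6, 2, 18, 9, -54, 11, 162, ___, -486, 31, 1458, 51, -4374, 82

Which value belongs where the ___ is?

20

Odd-indexed and even-indexed terms follow separate rules.
Subsequence A = -6, 18, -54, 162, -486, 1458, -4374: multiplying by -3 each time.
Subsequence B = 2, 9, 11, ?, 31, 51, 82: Fibonacci-style (each term is the sum of the two before it).
The gap is subsequence B's term 4; the rule gives 20.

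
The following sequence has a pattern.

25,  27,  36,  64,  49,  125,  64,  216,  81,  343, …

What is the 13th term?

The terms cycle through 2 interleaved subsequences.
Subsequence A is 25, 36, 49, 64, 81, which is perfect squares starting at 5².
Subsequence B is 27, 64, 125, 216, 343, which is the cubes 3³, 4³, 5³, ….
Position 13 falls in subsequence A as its term 7, giving 121.

121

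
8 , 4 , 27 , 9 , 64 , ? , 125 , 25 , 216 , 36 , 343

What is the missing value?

16

Split by position mod 2 into 2 tracks.
Subsequence A = 8, 27, 64, 125, 216, 343: perfect cubes starting at 2³.
Subsequence B = 4, 9, ?, 25, 36: the squares 2², 3², 4², ….
The gap is subsequence B's term 3; the rule gives 16.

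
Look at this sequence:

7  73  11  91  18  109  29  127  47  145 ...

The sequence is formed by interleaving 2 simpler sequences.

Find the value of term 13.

123

Split by position mod 2 into 2 tracks.
Track A: 7, 11, 18, 29, 47. Each term equals the sum of the previous two.
Track B: 73, 91, 109, 127, 145. Linear: a_n = 55 + 18·n.
Term 13 comes from track A (its 7th entry): 123.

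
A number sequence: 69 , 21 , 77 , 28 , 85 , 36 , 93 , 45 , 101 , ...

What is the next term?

Positions 1, 3, 5, … form one subsequence and positions 2, 4, 6, … form another.
Subsequence A: 69, 77, 85, 93, 101 — adding 8 each time.
Subsequence B: 21, 28, 36, 45 — triangular numbers starting at T_6.
Term 10 comes from subsequence B (its 5th entry): 55.

55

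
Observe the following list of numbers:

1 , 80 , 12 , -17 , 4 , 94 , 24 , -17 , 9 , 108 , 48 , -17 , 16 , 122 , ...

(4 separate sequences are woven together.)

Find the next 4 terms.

96, -17, 25, 136

Split by position mod 4: positions 1, 5, 9, … form one track, and each other residue class forms its own.
Stream A: 1, 4, 9, 16. Consecutive squares n² from n = 1.
Stream B: 80, 94, 108, 122. Arithmetic with common difference +14.
Stream C: 12, 24, 48. Multiplying by 2 each time.
Stream D: -17, -17, -17. Always -17.
Position 15 falls in stream C as its term 4, giving 96.
Term 16 comes from stream D (its 4th entry): -17.
Term 17 comes from stream A (its 5th entry): 25.
Position 18 falls in stream B as its term 5, giving 136.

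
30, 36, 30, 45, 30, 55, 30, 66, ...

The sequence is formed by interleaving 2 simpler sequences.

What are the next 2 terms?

Taking every 2nd term gives 2 separate tracks.
Stream A: 30, 30, 30, 30 — always 30.
Stream B: 36, 45, 55, 66 — the triangular numbers T_8, T_9, ….
Position 9 → stream A, term 5 = 30.
Term 10 comes from stream B (its 5th entry): 78.

30, 78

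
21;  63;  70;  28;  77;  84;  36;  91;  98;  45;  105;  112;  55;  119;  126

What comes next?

The slot pattern repeats as ABB (period 3), so there are 2 interleaved tracks.
Track A is 21, 28, 36, 45, 55, which is the triangular numbers T_6, T_7, ….
Track B is 63, 70, 77, 84, 91, 98, 105, 112, 119, 126, which is linear: a_n = 56 + 7·n.
Position 16 → track A, term 6 = 66.

66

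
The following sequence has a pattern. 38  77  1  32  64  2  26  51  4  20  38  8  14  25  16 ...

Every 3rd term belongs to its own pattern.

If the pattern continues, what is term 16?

The terms cycle through 3 interleaved subsequences.
Stream A: 38, 32, 26, 20, 14 — arithmetic with common difference −6.
Stream B: 77, 64, 51, 38, 25 — arithmetic, step −13.
Stream C: 1, 2, 4, 8, 16 — a geometric progression (common ratio 2).
The 16th slot belongs to stream A; its 6th term is 8.

8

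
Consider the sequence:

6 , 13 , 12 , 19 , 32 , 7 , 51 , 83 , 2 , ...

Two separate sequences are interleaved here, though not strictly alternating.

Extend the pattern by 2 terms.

134, 217

Positions follow the repeating pattern AAB; grouping by letter gives 2 tracks.
Subsequence A = 6, 13, 19, 32, 51, 83: each term equals the sum of the previous two.
Subsequence B = 12, 7, 2: linear: a_n = 17 − 5·n.
Position 10 falls in subsequence A as its term 7, giving 134.
Term 11 comes from subsequence A (its 8th entry): 217.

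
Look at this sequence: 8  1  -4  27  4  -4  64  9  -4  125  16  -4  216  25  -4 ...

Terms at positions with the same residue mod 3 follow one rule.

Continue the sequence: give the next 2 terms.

343, 36

Taking every 3rd term gives 3 separate tracks.
Track A is 8, 27, 64, 125, 216, which is perfect cubes starting at 2³.
Track B is 1, 4, 9, 16, 25, which is perfect squares starting at 1².
Track C is -4, -4, -4, -4, -4, which is the constant sequence -4.
The 16th slot belongs to track A; its 6th term is 343.
The 17th slot belongs to track B; its 6th term is 36.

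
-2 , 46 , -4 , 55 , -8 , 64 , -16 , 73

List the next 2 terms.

Odd-indexed and even-indexed terms follow separate rules.
Track A: -2, -4, -8, -16. Multiplying by 2 each time.
Track B: 46, 55, 64, 73. Linear: a_n = 37 + 9·n.
Term 9 comes from track A (its 5th entry): -32.
Position 10 → track B, term 5 = 82.

-32, 82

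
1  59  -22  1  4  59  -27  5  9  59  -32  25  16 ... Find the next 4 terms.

59, -37, 125, 25

Split by position mod 4 into 4 tracks.
Stream A: 1, 4, 9, 16 (consecutive squares n² from n = 1).
Stream B: 59, 59, 59 (the constant sequence 59).
Stream C: -22, -27, -32 (arithmetic with common difference −5).
Stream D: 1, 5, 25 (successive powers of 5).
Position 14 falls in stream B as its term 4, giving 59.
Position 15 → stream C, term 4 = -37.
The 16th slot belongs to stream D; its 4th term is 125.
Position 17 falls in stream A as its term 5, giving 25.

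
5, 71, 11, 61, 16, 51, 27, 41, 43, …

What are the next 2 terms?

The terms cycle through 2 interleaved subsequences.
Subsequence A: 5, 11, 16, 27, 43 (each term equals the sum of the previous two).
Subsequence B: 71, 61, 51, 41 (arithmetic with common difference −10).
Position 10 → subsequence B, term 5 = 31.
Position 11 → subsequence A, term 6 = 70.

31, 70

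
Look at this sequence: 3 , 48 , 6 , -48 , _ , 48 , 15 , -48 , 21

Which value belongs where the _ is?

10

Split by position mod 2 into 2 tracks.
Track A is 3, 6, ?, 15, 21, which is triangular numbers n(n+1)/2 for n = 2, 3, ….
Track B is 48, -48, 48, -48, which is the oscillation 48·(−1)^(n+1).
The gap is track A's term 3; the rule gives 10.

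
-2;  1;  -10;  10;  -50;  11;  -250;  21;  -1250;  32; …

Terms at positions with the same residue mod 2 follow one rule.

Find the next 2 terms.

-6250, 53

Split by position mod 2 into 2 tracks.
Track A: -2, -10, -50, -250, -1250 (geometric, ×5 each step).
Track B: 1, 10, 11, 21, 32 (Fibonacci-style (each term is the sum of the two before it)).
Position 11 falls in track A as its term 6, giving -6250.
Position 12 falls in track B as its term 6, giving 53.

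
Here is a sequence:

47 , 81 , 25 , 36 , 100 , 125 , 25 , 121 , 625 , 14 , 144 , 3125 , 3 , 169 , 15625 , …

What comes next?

-8

Read the sequence 3 terms at a time; column i is its own pattern.
Stream A = 47, 36, 25, 14, 3: subtracting 11 each time.
Stream B = 81, 100, 121, 144, 169: perfect squares starting at 9².
Stream C = 25, 125, 625, 3125, 15625: successive powers of 5.
The 16th slot belongs to stream A; its 6th term is -8.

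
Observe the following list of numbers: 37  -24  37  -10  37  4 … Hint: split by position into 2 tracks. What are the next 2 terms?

37, 18

Odd-indexed and even-indexed terms follow separate rules.
Subsequence A = 37, 37, 37: constant 37.
Subsequence B = -24, -10, 4: adding 14 each time.
Position 7 falls in subsequence A as its term 4, giving 37.
Term 8 comes from subsequence B (its 4th entry): 18.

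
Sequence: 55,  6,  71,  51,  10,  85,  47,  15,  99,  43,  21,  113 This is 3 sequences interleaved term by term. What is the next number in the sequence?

Split by position mod 3 into 3 tracks.
Subsequence A = 55, 51, 47, 43: arithmetic, step −4.
Subsequence B = 6, 10, 15, 21: triangular numbers n(n+1)/2 for n = 3, 4, ….
Subsequence C = 71, 85, 99, 113: arithmetic with common difference +14.
Position 13 → subsequence A, term 5 = 39.

39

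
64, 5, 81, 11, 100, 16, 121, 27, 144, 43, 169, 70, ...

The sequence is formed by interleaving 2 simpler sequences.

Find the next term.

196

Positions 1, 3, 5, … form one subsequence and positions 2, 4, 6, … form another.
Stream A is 64, 81, 100, 121, 144, 169, which is consecutive squares n² from n = 8.
Stream B is 5, 11, 16, 27, 43, 70, which is Fibonacci-style (each term is the sum of the two before it).
Term 13 comes from stream A (its 7th entry): 196.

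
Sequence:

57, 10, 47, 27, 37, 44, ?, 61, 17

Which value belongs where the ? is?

27

Taking every 2nd term gives 2 separate tracks.
Track A: 57, 47, 37, ?, 17. Subtracting 10 each time.
Track B: 10, 27, 44, 61. Adding 17 each time.
The gap is track A's term 4; the rule gives 27.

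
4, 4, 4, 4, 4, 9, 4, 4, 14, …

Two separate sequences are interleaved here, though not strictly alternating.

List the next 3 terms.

Positions follow the repeating pattern AAB; grouping by letter gives 2 tracks.
Subsequence A is 4, 4, 4, 4, 4, 4, which is always 4.
Subsequence B is 4, 9, 14, which is linear: a_n = -1 + 5·n.
Position 10 falls in subsequence A as its term 7, giving 4.
Position 11 → subsequence A, term 8 = 4.
Position 12 → subsequence B, term 4 = 19.

4, 4, 19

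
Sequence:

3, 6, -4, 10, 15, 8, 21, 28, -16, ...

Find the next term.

Positions follow the repeating pattern AAB; grouping by letter gives 2 tracks.
Track A: 3, 6, 10, 15, 21, 28 (triangular numbers starting at T_2).
Track B: -4, 8, -16 (geometric, ×-2 each step).
The 10th slot belongs to track A; its 7th term is 36.

36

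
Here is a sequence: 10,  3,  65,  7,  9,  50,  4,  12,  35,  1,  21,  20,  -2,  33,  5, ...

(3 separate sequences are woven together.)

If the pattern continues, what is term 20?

Taking every 3rd term gives 3 separate tracks.
Stream A is 10, 7, 4, 1, -2, which is subtracting 3 each time.
Stream B is 3, 9, 12, 21, 33, which is a Fibonacci-like recurrence a_n = a_{n-1} + a_{n-2}.
Stream C is 65, 50, 35, 20, 5, which is linear: a_n = 80 − 15·n.
Position 20 → stream B, term 7 = 87.

87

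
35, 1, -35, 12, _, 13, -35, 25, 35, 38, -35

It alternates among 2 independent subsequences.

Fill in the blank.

Taking every 2nd term gives 2 separate tracks.
Track A is 35, -35, ?, -35, 35, -35, which is alternating ±35.
Track B is 1, 12, 13, 25, 38, which is a Fibonacci-like recurrence a_n = a_{n-1} + a_{n-2}.
Track A's pattern makes the blank 35.

35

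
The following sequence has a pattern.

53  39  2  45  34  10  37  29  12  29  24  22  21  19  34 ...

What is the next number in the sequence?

13

Taking every 3rd term gives 3 separate tracks.
Stream A = 53, 45, 37, 29, 21: arithmetic, step −8.
Stream B = 39, 34, 29, 24, 19: arithmetic with common difference −5.
Stream C = 2, 10, 12, 22, 34: each term equals the sum of the previous two.
Position 16 → stream A, term 6 = 13.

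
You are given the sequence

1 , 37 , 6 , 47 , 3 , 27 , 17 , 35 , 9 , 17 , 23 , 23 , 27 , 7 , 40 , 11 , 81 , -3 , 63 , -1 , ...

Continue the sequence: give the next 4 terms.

Read the sequence 4 terms at a time; column i is its own pattern.
Track A: 1, 3, 9, 27, 81 (powers 3^0, 3^1, 3^2, …).
Track B: 37, 27, 17, 7, -3 (linear: a_n = 47 − 10·n).
Track C: 6, 17, 23, 40, 63 (each term equals the sum of the previous two).
Track D: 47, 35, 23, 11, -1 (arithmetic, step −12).
The 21st slot belongs to track A; its 6th term is 243.
Position 22 falls in track B as its term 6, giving -13.
Term 23 comes from track C (its 6th entry): 103.
Position 24 falls in track D as its term 6, giving -13.

243, -13, 103, -13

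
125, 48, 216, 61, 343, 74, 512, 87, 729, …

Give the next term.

100

The terms cycle through 2 interleaved subsequences.
Track A: 125, 216, 343, 512, 729. Perfect cubes starting at 5³.
Track B: 48, 61, 74, 87. Linear: a_n = 35 + 13·n.
Term 10 comes from track B (its 5th entry): 100.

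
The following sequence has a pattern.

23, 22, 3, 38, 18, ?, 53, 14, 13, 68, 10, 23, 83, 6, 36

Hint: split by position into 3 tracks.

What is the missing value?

10

Taking every 3rd term gives 3 separate tracks.
Track A: 23, 38, 53, 68, 83 (linear: a_n = 8 + 15·n).
Track B: 22, 18, 14, 10, 6 (subtracting 4 each time).
Track C: 3, ?, 13, 23, 36 (a Fibonacci-like recurrence a_n = a_{n-1} + a_{n-2}).
Track C's pattern makes the blank 10.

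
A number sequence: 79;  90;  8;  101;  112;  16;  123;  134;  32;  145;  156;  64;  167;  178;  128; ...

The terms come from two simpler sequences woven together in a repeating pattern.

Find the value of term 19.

The slot pattern repeats as AAB (period 3), so there are 2 interleaved tracks.
Track A: 79, 90, 101, 112, 123, 134, 145, 156, 167, 178. Arithmetic with common difference +11.
Track B: 8, 16, 32, 64, 128. Powers of 2.
Position 19 falls in track A as its term 13, giving 211.

211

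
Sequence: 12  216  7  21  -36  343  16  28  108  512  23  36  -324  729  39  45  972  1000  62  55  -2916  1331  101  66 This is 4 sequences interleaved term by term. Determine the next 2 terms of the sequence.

8748, 1728

The terms cycle through 4 interleaved subsequences.
Subsequence A: 12, -36, 108, -324, 972, -2916 (geometric with ratio -3).
Subsequence B: 216, 343, 512, 729, 1000, 1331 (the cubes 6³, 7³, 8³, …).
Subsequence C: 7, 16, 23, 39, 62, 101 (each term equals the sum of the previous two).
Subsequence D: 21, 28, 36, 45, 55, 66 (triangular numbers starting at T_6).
Term 25 comes from subsequence A (its 7th entry): 8748.
Position 26 → subsequence B, term 7 = 1728.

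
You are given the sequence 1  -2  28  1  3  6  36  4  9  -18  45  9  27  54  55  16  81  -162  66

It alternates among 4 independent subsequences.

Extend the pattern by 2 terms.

25, 243

Split by position mod 4: positions 1, 5, 9, … form one track, and each other residue class forms its own.
Subsequence A = 1, 3, 9, 27, 81: successive powers of 3.
Subsequence B = -2, 6, -18, 54, -162: geometric, ×-3 each step.
Subsequence C = 28, 36, 45, 55, 66: triangular numbers starting at T_7.
Subsequence D = 1, 4, 9, 16: the squares 1², 2², 3², ….
Term 20 comes from subsequence D (its 5th entry): 25.
Term 21 comes from subsequence A (its 6th entry): 243.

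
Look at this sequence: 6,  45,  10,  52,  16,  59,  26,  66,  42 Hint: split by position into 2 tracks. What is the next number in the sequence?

73

Split by position mod 2 into 2 tracks.
Stream A: 6, 10, 16, 26, 42 — Fibonacci-style (each term is the sum of the two before it).
Stream B: 45, 52, 59, 66 — arithmetic with common difference +7.
Term 10 comes from stream B (its 5th entry): 73.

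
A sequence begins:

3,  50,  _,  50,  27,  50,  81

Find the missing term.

9

Odd-indexed and even-indexed terms follow separate rules.
Track A: 3, ?, 27, 81 (successive powers of 3).
Track B: 50, 50, 50 (always 50).
Filling track A at index 2 by its rule yields 9.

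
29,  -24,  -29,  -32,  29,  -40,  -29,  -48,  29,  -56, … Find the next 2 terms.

-29, -64

Odd-indexed and even-indexed terms follow separate rules.
Track A = 29, -29, 29, -29, 29: the oscillation 29·(−1)^(n+1).
Track B = -24, -32, -40, -48, -56: arithmetic, step −8.
Position 11 falls in track A as its term 6, giving -29.
Term 12 comes from track B (its 6th entry): -64.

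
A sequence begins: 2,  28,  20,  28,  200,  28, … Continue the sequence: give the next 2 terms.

Taking every 2nd term gives 2 separate tracks.
Track A is 2, 20, 200, which is a geometric progression (common ratio 10).
Track B is 28, 28, 28, which is constant 28.
Position 7 falls in track A as its term 4, giving 2000.
Term 8 comes from track B (its 4th entry): 28.

2000, 28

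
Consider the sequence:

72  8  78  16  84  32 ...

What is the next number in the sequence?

90

The terms cycle through 2 interleaved subsequences.
Track A = 72, 78, 84: linear: a_n = 66 + 6·n.
Track B = 8, 16, 32: powers 2^3, 2^4, 2^5, ….
Position 7 → track A, term 4 = 90.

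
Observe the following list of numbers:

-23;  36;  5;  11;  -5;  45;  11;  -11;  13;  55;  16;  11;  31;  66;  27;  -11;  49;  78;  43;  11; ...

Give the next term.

67

Split by position mod 4 into 4 tracks.
Track A is -23, -5, 13, 31, 49, which is arithmetic, step +18.
Track B is 36, 45, 55, 66, 78, which is triangular numbers n(n+1)/2 for n = 8, 9, ….
Track C is 5, 11, 16, 27, 43, which is a Fibonacci-like recurrence a_n = a_{n-1} + a_{n-2}.
Track D is 11, -11, 11, -11, 11, which is alternating ±11.
Term 21 comes from track A (its 6th entry): 67.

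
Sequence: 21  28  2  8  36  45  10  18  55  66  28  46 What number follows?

78

Reading positions in blocks of 4 reveals the pattern AABB — 2 tracks woven together.
Track A: 21, 28, 36, 45, 55, 66. Triangular numbers n(n+1)/2 for n = 6, 7, ….
Track B: 2, 8, 10, 18, 28, 46. A Fibonacci-like recurrence a_n = a_{n-1} + a_{n-2}.
Position 13 → track A, term 7 = 78.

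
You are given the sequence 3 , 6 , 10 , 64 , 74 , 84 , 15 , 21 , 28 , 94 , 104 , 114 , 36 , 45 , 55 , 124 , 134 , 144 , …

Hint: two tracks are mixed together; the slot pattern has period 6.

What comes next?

Positions follow the repeating pattern AAABBB; grouping by letter gives 2 tracks.
Subsequence A is 3, 6, 10, 15, 21, 28, 36, 45, 55, which is triangular numbers starting at T_2.
Subsequence B is 64, 74, 84, 94, 104, 114, 124, 134, 144, which is adding 10 each time.
Position 19 falls in subsequence A as its term 10, giving 66.

66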